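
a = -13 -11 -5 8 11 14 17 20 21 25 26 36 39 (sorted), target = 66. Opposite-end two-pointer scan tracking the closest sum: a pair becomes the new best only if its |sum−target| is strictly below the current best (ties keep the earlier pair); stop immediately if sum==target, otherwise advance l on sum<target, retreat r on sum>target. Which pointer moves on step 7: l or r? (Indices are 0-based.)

l

[0,12] -13+39=26 d=40 * → l++
[1,12] -11+39=28 d=38 * → l++
[2,12] -5+39=34 d=32 * → l++
[3,12] 8+39=47 d=19 * → l++
[4,12] 11+39=50 d=16 * → l++
[5,12] 14+39=53 d=13 * → l++
[6,12] 17+39=56 d=10 * → l++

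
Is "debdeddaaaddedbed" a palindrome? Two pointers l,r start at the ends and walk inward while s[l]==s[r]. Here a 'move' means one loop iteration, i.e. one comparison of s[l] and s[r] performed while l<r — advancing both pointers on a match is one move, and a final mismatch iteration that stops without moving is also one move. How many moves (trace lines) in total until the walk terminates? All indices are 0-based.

8 moves

l=0 r=16: 'd'=='d', l++,r--
l=1 r=15: 'e'=='e', l++,r--
l=2 r=14: 'b'=='b', l++,r--
l=3 r=13: 'd'=='d', l++,r--
l=4 r=12: 'e'=='e', l++,r--
l=5 r=11: 'd'=='d', l++,r--
l=6 r=10: 'd'=='d', l++,r--
l=7 r=9: 'a'=='a', l++,r--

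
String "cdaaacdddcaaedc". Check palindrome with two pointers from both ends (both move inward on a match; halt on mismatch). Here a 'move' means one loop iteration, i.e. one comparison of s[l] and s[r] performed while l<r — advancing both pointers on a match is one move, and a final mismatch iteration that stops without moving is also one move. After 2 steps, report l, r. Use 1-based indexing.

[1,15] 'c'=='c' → l++,r--
[2,14] 'd'=='d' → l++,r--

l=3, r=13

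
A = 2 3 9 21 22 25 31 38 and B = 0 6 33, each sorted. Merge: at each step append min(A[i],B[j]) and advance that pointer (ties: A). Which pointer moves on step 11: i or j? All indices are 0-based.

i

[i=0,j=0] A[i]=2>B[j]=0 take 0 → j++
[i=0,j=1] A[i]=2<=B[j]=6 take 2 → i++
[i=1,j=1] A[i]=3<=B[j]=6 take 3 → i++
[i=2,j=1] A[i]=9>B[j]=6 take 6 → j++
[i=2,j=2] A[i]=9<=B[j]=33 take 9 → i++
[i=3,j=2] A[i]=21<=B[j]=33 take 21 → i++
[i=4,j=2] A[i]=22<=B[j]=33 take 22 → i++
[i=5,j=2] A[i]=25<=B[j]=33 take 25 → i++
[i=6,j=2] A[i]=31<=B[j]=33 take 31 → i++
[i=7,j=2] A[i]=38>B[j]=33 take 33 → j++
[i=7,j=3] B done, take A[i]=38 → i++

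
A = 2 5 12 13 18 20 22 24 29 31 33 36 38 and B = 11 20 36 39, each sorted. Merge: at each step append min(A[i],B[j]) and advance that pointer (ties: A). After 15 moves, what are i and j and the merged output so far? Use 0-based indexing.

[i=0,j=0] A[i]=2<=B[j]=11 take 2 → i++
[i=1,j=0] A[i]=5<=B[j]=11 take 5 → i++
[i=2,j=0] A[i]=12>B[j]=11 take 11 → j++
[i=2,j=1] A[i]=12<=B[j]=20 take 12 → i++
[i=3,j=1] A[i]=13<=B[j]=20 take 13 → i++
[i=4,j=1] A[i]=18<=B[j]=20 take 18 → i++
[i=5,j=1] A[i]=20<=B[j]=20 take 20 → i++
[i=6,j=1] A[i]=22>B[j]=20 take 20 → j++
[i=6,j=2] A[i]=22<=B[j]=36 take 22 → i++
[i=7,j=2] A[i]=24<=B[j]=36 take 24 → i++
[i=8,j=2] A[i]=29<=B[j]=36 take 29 → i++
[i=9,j=2] A[i]=31<=B[j]=36 take 31 → i++
[i=10,j=2] A[i]=33<=B[j]=36 take 33 → i++
[i=11,j=2] A[i]=36<=B[j]=36 take 36 → i++
[i=12,j=2] A[i]=38>B[j]=36 take 36 → j++

i=12, j=3, merged so far=[2, 5, 11, 12, 13, 18, 20, 20, 22, 24, 29, 31, 33, 36, 36]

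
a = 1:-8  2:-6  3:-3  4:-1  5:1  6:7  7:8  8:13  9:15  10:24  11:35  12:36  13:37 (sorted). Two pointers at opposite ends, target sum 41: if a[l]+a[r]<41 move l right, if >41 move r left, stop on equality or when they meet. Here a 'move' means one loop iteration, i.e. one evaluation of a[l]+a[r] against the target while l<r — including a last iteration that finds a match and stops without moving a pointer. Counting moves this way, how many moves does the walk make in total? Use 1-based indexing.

[1,13] -8+37=29 <41 → l++
[2,13] -6+37=31 <41 → l++
[3,13] -3+37=34 <41 → l++
[4,13] -1+37=36 <41 → l++
[5,13] 1+37=38 <41 → l++
[6,13] 7+37=44 >41 → r--
[6,12] 7+36=43 >41 → r--
[6,11] 7+35=42 >41 → r--
[6,10] 7+24=31 <41 → l++
[7,10] 8+24=32 <41 → l++
[8,10] 13+24=37 <41 → l++
[9,10] 15+24=39 <41 → l++

12 moves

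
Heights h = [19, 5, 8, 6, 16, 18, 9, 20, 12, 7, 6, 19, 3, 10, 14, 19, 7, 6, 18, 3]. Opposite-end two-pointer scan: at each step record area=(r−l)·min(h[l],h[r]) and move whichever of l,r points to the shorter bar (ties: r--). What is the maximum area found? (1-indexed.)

l=1 r=20: min(19,3)*19=57 best=57 *, r--
l=1 r=19: min(19,18)*18=324 best=324 *, r--
l=1 r=18: min(19,6)*17=102 best=324, r--
l=1 r=17: min(19,7)*16=112 best=324, r--
l=1 r=16: min(19,19)*15=285 best=324, r--
l=1 r=15: min(19,14)*14=196 best=324, r--
l=1 r=14: min(19,10)*13=130 best=324, r--
l=1 r=13: min(19,3)*12=36 best=324, r--
l=1 r=12: min(19,19)*11=209 best=324, r--
l=1 r=11: min(19,6)*10=60 best=324, r--
l=1 r=10: min(19,7)*9=63 best=324, r--
l=1 r=9: min(19,12)*8=96 best=324, r--
l=1 r=8: min(19,20)*7=133 best=324, l++
l=2 r=8: min(5,20)*6=30 best=324, l++
l=3 r=8: min(8,20)*5=40 best=324, l++
l=4 r=8: min(6,20)*4=24 best=324, l++
l=5 r=8: min(16,20)*3=48 best=324, l++
l=6 r=8: min(18,20)*2=36 best=324, l++
l=7 r=8: min(9,20)*1=9 best=324, l++

max area = 324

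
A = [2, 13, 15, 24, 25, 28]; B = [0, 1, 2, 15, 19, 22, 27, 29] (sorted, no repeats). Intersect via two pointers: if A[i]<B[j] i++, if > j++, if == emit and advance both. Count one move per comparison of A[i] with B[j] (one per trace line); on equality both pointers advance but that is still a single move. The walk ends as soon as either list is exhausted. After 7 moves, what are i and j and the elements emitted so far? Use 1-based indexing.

i=4, j=7, emitted=[2, 15]

[i=1,j=1] 2>0 → j++
[i=1,j=2] 2>1 → j++
[i=1,j=3] 2==2 emit → i++,j++
[i=2,j=4] 13<15 → i++
[i=3,j=4] 15==15 emit → i++,j++
[i=4,j=5] 24>19 → j++
[i=4,j=6] 24>22 → j++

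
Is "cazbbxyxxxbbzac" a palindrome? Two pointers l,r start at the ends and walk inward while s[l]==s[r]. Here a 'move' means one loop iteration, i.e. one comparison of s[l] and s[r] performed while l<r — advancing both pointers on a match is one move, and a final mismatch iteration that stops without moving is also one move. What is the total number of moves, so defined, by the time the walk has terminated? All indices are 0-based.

l=0 r=14: 'c'=='c', l++,r--
l=1 r=13: 'a'=='a', l++,r--
l=2 r=12: 'z'=='z', l++,r--
l=3 r=11: 'b'=='b', l++,r--
l=4 r=10: 'b'=='b', l++,r--
l=5 r=9: 'x'=='x', l++,r--
l=6 r=8: 'y'!='x', stop

7 moves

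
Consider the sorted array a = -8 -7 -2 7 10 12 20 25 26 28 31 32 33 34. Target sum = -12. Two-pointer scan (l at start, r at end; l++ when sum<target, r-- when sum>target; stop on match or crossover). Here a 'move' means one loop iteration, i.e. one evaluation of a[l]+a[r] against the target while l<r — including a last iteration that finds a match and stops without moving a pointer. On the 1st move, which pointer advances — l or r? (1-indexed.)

l=1 r=14: -8+34=26 >-12, r--

r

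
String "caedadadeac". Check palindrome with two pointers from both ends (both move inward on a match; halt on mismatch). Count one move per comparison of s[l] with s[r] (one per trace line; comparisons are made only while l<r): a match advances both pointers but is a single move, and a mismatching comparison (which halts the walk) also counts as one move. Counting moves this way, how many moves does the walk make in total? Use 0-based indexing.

5 moves

l=0 r=10: 'c'=='c', l++,r--
l=1 r=9: 'a'=='a', l++,r--
l=2 r=8: 'e'=='e', l++,r--
l=3 r=7: 'd'=='d', l++,r--
l=4 r=6: 'a'=='a', l++,r--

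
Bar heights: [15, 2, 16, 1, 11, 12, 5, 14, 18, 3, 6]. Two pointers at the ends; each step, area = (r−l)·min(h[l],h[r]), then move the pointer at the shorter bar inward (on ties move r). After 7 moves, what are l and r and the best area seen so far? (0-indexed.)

l=0 r=10: min(15,6)*10=60 best=60 *, r--
l=0 r=9: min(15,3)*9=27 best=60, r--
l=0 r=8: min(15,18)*8=120 best=120 *, l++
l=1 r=8: min(2,18)*7=14 best=120, l++
l=2 r=8: min(16,18)*6=96 best=120, l++
l=3 r=8: min(1,18)*5=5 best=120, l++
l=4 r=8: min(11,18)*4=44 best=120, l++

l=5, r=8, best area=120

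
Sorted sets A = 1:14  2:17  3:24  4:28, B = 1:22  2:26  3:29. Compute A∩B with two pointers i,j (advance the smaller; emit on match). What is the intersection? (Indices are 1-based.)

i=1 j=1: 14<22, i++
i=2 j=1: 17<22, i++
i=3 j=1: 24>22, j++
i=3 j=2: 24<26, i++
i=4 j=2: 28>26, j++
i=4 j=3: 28<29, i++

intersection = []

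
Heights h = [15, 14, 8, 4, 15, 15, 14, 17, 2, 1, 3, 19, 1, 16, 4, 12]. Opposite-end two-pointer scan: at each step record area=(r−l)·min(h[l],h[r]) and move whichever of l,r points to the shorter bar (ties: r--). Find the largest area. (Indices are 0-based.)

max area = 195

l=0 r=15: min(15,12)*15=180 best=180 *, r--
l=0 r=14: min(15,4)*14=56 best=180, r--
l=0 r=13: min(15,16)*13=195 best=195 *, l++
l=1 r=13: min(14,16)*12=168 best=195, l++
l=2 r=13: min(8,16)*11=88 best=195, l++
l=3 r=13: min(4,16)*10=40 best=195, l++
l=4 r=13: min(15,16)*9=135 best=195, l++
l=5 r=13: min(15,16)*8=120 best=195, l++
l=6 r=13: min(14,16)*7=98 best=195, l++
l=7 r=13: min(17,16)*6=96 best=195, r--
l=7 r=12: min(17,1)*5=5 best=195, r--
l=7 r=11: min(17,19)*4=68 best=195, l++
l=8 r=11: min(2,19)*3=6 best=195, l++
l=9 r=11: min(1,19)*2=2 best=195, l++
l=10 r=11: min(3,19)*1=3 best=195, l++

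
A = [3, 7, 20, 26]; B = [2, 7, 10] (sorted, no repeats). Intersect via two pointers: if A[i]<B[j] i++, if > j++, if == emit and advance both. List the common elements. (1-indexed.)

intersection = [7]

[i=1,j=1] 3>2 → j++
[i=1,j=2] 3<7 → i++
[i=2,j=2] 7==7 emit → i++,j++
[i=3,j=3] 20>10 → j++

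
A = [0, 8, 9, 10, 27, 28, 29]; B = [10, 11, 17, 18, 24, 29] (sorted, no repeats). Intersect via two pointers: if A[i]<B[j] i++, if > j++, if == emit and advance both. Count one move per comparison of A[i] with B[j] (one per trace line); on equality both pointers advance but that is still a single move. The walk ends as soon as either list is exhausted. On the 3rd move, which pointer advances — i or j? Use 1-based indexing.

i=1 j=1: 0<10, i++
i=2 j=1: 8<10, i++
i=3 j=1: 9<10, i++

i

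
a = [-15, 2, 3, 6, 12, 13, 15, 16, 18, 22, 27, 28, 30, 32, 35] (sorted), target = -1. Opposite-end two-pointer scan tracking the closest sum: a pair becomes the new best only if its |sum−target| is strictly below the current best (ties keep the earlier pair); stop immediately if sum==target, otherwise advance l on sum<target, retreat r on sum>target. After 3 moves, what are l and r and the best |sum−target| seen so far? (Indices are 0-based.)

l=0, r=11, best |Δ|=16

[0,14] -15+35=20 d=21 * → r--
[0,13] -15+32=17 d=18 * → r--
[0,12] -15+30=15 d=16 * → r--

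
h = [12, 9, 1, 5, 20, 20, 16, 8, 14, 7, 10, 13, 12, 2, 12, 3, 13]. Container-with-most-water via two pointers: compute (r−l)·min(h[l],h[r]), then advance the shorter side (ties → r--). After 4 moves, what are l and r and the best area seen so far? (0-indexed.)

l=0 r=16: min(12,13)*16=192 best=192 *, l++
l=1 r=16: min(9,13)*15=135 best=192, l++
l=2 r=16: min(1,13)*14=14 best=192, l++
l=3 r=16: min(5,13)*13=65 best=192, l++

l=4, r=16, best area=192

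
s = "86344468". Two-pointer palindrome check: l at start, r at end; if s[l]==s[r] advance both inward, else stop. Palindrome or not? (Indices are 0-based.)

not a palindrome (mismatch at 2,5)

[0,7] '8'=='8' → l++,r--
[1,6] '6'=='6' → l++,r--
[2,5] '3'!='4' → stop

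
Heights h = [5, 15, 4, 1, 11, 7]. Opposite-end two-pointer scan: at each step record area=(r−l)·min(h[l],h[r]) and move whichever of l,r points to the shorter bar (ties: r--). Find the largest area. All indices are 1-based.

l=1 r=6: min(5,7)*5=25 best=25 *, l++
l=2 r=6: min(15,7)*4=28 best=28 *, r--
l=2 r=5: min(15,11)*3=33 best=33 *, r--
l=2 r=4: min(15,1)*2=2 best=33, r--
l=2 r=3: min(15,4)*1=4 best=33, r--

max area = 33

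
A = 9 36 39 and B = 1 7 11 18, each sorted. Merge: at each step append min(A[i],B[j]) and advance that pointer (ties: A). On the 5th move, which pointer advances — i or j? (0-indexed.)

[i=0,j=0] A[i]=9>B[j]=1 take 1 → j++
[i=0,j=1] A[i]=9>B[j]=7 take 7 → j++
[i=0,j=2] A[i]=9<=B[j]=11 take 9 → i++
[i=1,j=2] A[i]=36>B[j]=11 take 11 → j++
[i=1,j=3] A[i]=36>B[j]=18 take 18 → j++

j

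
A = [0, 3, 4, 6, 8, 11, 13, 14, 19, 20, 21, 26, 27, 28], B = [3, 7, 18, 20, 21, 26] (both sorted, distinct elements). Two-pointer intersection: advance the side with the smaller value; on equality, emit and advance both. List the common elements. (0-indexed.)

intersection = [3, 20, 21, 26]

[i=0,j=0] 0<3 → i++
[i=1,j=0] 3==3 emit → i++,j++
[i=2,j=1] 4<7 → i++
[i=3,j=1] 6<7 → i++
[i=4,j=1] 8>7 → j++
[i=4,j=2] 8<18 → i++
[i=5,j=2] 11<18 → i++
[i=6,j=2] 13<18 → i++
[i=7,j=2] 14<18 → i++
[i=8,j=2] 19>18 → j++
[i=8,j=3] 19<20 → i++
[i=9,j=3] 20==20 emit → i++,j++
[i=10,j=4] 21==21 emit → i++,j++
[i=11,j=5] 26==26 emit → i++,j++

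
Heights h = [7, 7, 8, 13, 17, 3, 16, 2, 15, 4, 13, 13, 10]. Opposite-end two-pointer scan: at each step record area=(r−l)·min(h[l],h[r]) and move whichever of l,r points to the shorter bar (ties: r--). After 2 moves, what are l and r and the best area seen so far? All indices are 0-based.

l=2, r=12, best area=84

[0,12] min(7,10)*12=84 best=84 * → l++
[1,12] min(7,10)*11=77 best=84 → l++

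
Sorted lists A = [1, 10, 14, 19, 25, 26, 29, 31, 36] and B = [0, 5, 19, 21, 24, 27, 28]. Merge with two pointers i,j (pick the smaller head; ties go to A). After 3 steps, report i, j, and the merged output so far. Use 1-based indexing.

i=2, j=3, merged so far=[0, 1, 5]

[i=1,j=1] A[i]=1>B[j]=0 take 0 → j++
[i=1,j=2] A[i]=1<=B[j]=5 take 1 → i++
[i=2,j=2] A[i]=10>B[j]=5 take 5 → j++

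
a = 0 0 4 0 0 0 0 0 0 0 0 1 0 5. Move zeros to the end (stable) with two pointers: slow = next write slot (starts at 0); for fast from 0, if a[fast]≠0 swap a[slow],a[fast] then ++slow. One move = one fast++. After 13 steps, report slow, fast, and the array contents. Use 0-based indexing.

slow=2, fast=13, a=[4, 1, 0, 0, 0, 0, 0, 0, 0, 0, 0, 0, 0, 5]

slow=0 fast=0: a[fast]=0, fast++
slow=0 fast=1: a[fast]=0, fast++
slow=0 fast=2: a[fast]=4≠0 swap→a[0]=4, slow++,fast++
slow=1 fast=3: a[fast]=0, fast++
slow=1 fast=4: a[fast]=0, fast++
slow=1 fast=5: a[fast]=0, fast++
slow=1 fast=6: a[fast]=0, fast++
slow=1 fast=7: a[fast]=0, fast++
slow=1 fast=8: a[fast]=0, fast++
slow=1 fast=9: a[fast]=0, fast++
slow=1 fast=10: a[fast]=0, fast++
slow=1 fast=11: a[fast]=1≠0 swap→a[1]=1, slow++,fast++
slow=2 fast=12: a[fast]=0, fast++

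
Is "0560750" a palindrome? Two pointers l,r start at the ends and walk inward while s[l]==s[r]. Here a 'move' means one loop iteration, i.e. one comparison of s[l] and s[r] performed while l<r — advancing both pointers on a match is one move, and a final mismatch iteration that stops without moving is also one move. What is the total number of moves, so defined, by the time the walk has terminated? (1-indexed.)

3 moves

l=1 r=7: '0'=='0', l++,r--
l=2 r=6: '5'=='5', l++,r--
l=3 r=5: '6'!='7', stop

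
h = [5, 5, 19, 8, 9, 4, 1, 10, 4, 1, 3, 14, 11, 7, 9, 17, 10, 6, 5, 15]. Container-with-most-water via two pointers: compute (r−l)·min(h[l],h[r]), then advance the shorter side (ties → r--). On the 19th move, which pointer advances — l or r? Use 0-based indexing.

l=0 r=19: min(5,15)*19=95 best=95 *, l++
l=1 r=19: min(5,15)*18=90 best=95, l++
l=2 r=19: min(19,15)*17=255 best=255 *, r--
l=2 r=18: min(19,5)*16=80 best=255, r--
l=2 r=17: min(19,6)*15=90 best=255, r--
l=2 r=16: min(19,10)*14=140 best=255, r--
l=2 r=15: min(19,17)*13=221 best=255, r--
l=2 r=14: min(19,9)*12=108 best=255, r--
l=2 r=13: min(19,7)*11=77 best=255, r--
l=2 r=12: min(19,11)*10=110 best=255, r--
l=2 r=11: min(19,14)*9=126 best=255, r--
l=2 r=10: min(19,3)*8=24 best=255, r--
l=2 r=9: min(19,1)*7=7 best=255, r--
l=2 r=8: min(19,4)*6=24 best=255, r--
l=2 r=7: min(19,10)*5=50 best=255, r--
l=2 r=6: min(19,1)*4=4 best=255, r--
l=2 r=5: min(19,4)*3=12 best=255, r--
l=2 r=4: min(19,9)*2=18 best=255, r--
l=2 r=3: min(19,8)*1=8 best=255, r--

r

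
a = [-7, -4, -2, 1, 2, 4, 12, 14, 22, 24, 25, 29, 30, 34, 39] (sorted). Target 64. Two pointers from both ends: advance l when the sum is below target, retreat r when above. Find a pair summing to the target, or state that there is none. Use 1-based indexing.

[1,15] -7+39=32 <64 → l++
[2,15] -4+39=35 <64 → l++
[3,15] -2+39=37 <64 → l++
[4,15] 1+39=40 <64 → l++
[5,15] 2+39=41 <64 → l++
[6,15] 4+39=43 <64 → l++
[7,15] 12+39=51 <64 → l++
[8,15] 14+39=53 <64 → l++
[9,15] 22+39=61 <64 → l++
[10,15] 24+39=63 <64 → l++
[11,15] 25+39=64 → found

(25, 39)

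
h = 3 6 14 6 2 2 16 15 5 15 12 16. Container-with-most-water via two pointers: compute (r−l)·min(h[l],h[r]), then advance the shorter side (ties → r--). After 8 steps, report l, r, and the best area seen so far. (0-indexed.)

l=6, r=9, best area=126

[0,11] min(3,16)*11=33 best=33 * → l++
[1,11] min(6,16)*10=60 best=60 * → l++
[2,11] min(14,16)*9=126 best=126 * → l++
[3,11] min(6,16)*8=48 best=126 → l++
[4,11] min(2,16)*7=14 best=126 → l++
[5,11] min(2,16)*6=12 best=126 → l++
[6,11] min(16,16)*5=80 best=126 → r--
[6,10] min(16,12)*4=48 best=126 → r--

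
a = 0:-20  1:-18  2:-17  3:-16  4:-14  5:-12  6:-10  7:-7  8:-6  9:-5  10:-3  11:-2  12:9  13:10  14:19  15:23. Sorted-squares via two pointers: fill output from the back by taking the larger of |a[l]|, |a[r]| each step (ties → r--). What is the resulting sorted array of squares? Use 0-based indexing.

[4, 9, 25, 36, 49, 81, 100, 100, 144, 196, 256, 289, 324, 361, 400, 529]

[0,15] |-20|<=|23| out[15]=529 → r--
[0,14] |-20|>|19| out[14]=400 → l++
[1,14] |-18|<=|19| out[13]=361 → r--
[1,13] |-18|>|10| out[12]=324 → l++
[2,13] |-17|>|10| out[11]=289 → l++
[3,13] |-16|>|10| out[10]=256 → l++
[4,13] |-14|>|10| out[9]=196 → l++
[5,13] |-12|>|10| out[8]=144 → l++
[6,13] |-10|<=|10| out[7]=100 → r--
[6,12] |-10|>|9| out[6]=100 → l++
[7,12] |-7|<=|9| out[5]=81 → r--
[7,11] |-7|>|-2| out[4]=49 → l++
[8,11] |-6|>|-2| out[3]=36 → l++
[9,11] |-5|>|-2| out[2]=25 → l++
[10,11] |-3|>|-2| out[1]=9 → l++
[11,11] |-2|<=|-2| out[0]=4 → r--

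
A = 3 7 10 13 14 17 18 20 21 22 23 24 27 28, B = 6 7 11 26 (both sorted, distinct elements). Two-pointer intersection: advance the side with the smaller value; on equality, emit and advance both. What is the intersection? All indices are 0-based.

[i=0,j=0] 3<6 → i++
[i=1,j=0] 7>6 → j++
[i=1,j=1] 7==7 emit → i++,j++
[i=2,j=2] 10<11 → i++
[i=3,j=2] 13>11 → j++
[i=3,j=3] 13<26 → i++
[i=4,j=3] 14<26 → i++
[i=5,j=3] 17<26 → i++
[i=6,j=3] 18<26 → i++
[i=7,j=3] 20<26 → i++
[i=8,j=3] 21<26 → i++
[i=9,j=3] 22<26 → i++
[i=10,j=3] 23<26 → i++
[i=11,j=3] 24<26 → i++
[i=12,j=3] 27>26 → j++

intersection = [7]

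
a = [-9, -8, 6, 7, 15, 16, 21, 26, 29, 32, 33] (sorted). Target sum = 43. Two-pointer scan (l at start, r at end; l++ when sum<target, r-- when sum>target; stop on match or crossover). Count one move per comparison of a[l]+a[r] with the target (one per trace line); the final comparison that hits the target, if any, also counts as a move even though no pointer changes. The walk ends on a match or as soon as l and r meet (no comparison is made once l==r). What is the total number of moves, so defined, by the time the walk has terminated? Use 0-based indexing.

[0,10] -9+33=24 <43 → l++
[1,10] -8+33=25 <43 → l++
[2,10] 6+33=39 <43 → l++
[3,10] 7+33=40 <43 → l++
[4,10] 15+33=48 >43 → r--
[4,9] 15+32=47 >43 → r--
[4,8] 15+29=44 >43 → r--
[4,7] 15+26=41 <43 → l++
[5,7] 16+26=42 <43 → l++
[6,7] 21+26=47 >43 → r--

10 moves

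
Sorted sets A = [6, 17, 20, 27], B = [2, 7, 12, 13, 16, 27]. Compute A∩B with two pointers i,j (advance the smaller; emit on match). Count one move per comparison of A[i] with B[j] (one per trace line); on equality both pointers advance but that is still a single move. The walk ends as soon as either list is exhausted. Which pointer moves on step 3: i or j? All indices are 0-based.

j

[i=0,j=0] 6>2 → j++
[i=0,j=1] 6<7 → i++
[i=1,j=1] 17>7 → j++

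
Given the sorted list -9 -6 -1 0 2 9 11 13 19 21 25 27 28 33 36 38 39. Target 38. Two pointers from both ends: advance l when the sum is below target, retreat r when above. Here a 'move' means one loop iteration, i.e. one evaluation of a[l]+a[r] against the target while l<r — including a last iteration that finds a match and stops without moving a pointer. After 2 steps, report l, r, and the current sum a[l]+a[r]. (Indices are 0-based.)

l=0 r=16: -9+39=30 <38, l++
l=1 r=16: -6+39=33 <38, l++

l=2, r=16, sum=38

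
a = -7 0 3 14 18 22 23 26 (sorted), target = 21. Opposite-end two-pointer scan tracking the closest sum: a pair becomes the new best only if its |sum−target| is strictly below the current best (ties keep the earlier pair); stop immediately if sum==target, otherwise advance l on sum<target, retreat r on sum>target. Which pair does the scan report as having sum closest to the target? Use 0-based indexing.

pair (3, 18) with sum 21 (|Δ|=0)

l=0 r=7: -7+26=19 d=2 *, l++
l=1 r=7: 0+26=26 d=5, r--
l=1 r=6: 0+23=23 d=2, r--
l=1 r=5: 0+22=22 d=1 *, r--
l=1 r=4: 0+18=18 d=3, l++
l=2 r=4: 3+18=21 d=0 *, stop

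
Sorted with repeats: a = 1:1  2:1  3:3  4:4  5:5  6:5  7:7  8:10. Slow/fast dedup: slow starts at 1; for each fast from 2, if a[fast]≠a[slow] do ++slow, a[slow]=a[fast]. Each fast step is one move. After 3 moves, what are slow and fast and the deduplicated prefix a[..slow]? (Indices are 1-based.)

slow=3, fast=5, prefix=[1, 3, 4]

slow=1 fast=2: a[fast]=1=a[slow] dup, fast++
slow=1 fast=3: a[fast]=3≠a[slow]=1 write a[2]=3, slow++,fast++
slow=2 fast=4: a[fast]=4≠a[slow]=3 write a[3]=4, slow++,fast++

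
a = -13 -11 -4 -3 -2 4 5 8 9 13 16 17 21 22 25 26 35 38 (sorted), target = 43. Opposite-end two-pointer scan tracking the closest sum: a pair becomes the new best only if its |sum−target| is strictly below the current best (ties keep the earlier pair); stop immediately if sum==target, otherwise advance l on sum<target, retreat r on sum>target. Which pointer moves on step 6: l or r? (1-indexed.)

[1,18] -13+38=25 d=18 * → l++
[2,18] -11+38=27 d=16 * → l++
[3,18] -4+38=34 d=9 * → l++
[4,18] -3+38=35 d=8 * → l++
[5,18] -2+38=36 d=7 * → l++
[6,18] 4+38=42 d=1 * → l++

l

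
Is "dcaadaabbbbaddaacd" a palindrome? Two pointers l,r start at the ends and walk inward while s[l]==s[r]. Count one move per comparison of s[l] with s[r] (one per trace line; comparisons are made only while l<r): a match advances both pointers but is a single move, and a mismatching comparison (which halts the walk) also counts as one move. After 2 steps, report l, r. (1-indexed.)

l=3, r=16

[1,18] 'd'=='d' → l++,r--
[2,17] 'c'=='c' → l++,r--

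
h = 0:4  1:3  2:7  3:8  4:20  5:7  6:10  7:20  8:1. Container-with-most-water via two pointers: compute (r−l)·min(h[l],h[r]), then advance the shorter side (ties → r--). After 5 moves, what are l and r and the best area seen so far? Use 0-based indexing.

l=4, r=7, best area=35

l=0 r=8: min(4,1)*8=8 best=8 *, r--
l=0 r=7: min(4,20)*7=28 best=28 *, l++
l=1 r=7: min(3,20)*6=18 best=28, l++
l=2 r=7: min(7,20)*5=35 best=35 *, l++
l=3 r=7: min(8,20)*4=32 best=35, l++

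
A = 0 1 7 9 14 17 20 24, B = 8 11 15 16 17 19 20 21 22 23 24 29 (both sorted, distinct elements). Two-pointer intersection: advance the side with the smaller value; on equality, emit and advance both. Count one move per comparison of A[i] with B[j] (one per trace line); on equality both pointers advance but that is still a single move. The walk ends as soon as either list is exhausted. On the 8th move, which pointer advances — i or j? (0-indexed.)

j

[i=0,j=0] 0<8 → i++
[i=1,j=0] 1<8 → i++
[i=2,j=0] 7<8 → i++
[i=3,j=0] 9>8 → j++
[i=3,j=1] 9<11 → i++
[i=4,j=1] 14>11 → j++
[i=4,j=2] 14<15 → i++
[i=5,j=2] 17>15 → j++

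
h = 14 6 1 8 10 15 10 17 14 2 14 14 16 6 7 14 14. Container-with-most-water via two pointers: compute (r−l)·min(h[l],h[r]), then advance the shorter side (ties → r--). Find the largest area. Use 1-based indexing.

l=1 r=17: min(14,14)*16=224 best=224 *, r--
l=1 r=16: min(14,14)*15=210 best=224, r--
l=1 r=15: min(14,7)*14=98 best=224, r--
l=1 r=14: min(14,6)*13=78 best=224, r--
l=1 r=13: min(14,16)*12=168 best=224, l++
l=2 r=13: min(6,16)*11=66 best=224, l++
l=3 r=13: min(1,16)*10=10 best=224, l++
l=4 r=13: min(8,16)*9=72 best=224, l++
l=5 r=13: min(10,16)*8=80 best=224, l++
l=6 r=13: min(15,16)*7=105 best=224, l++
l=7 r=13: min(10,16)*6=60 best=224, l++
l=8 r=13: min(17,16)*5=80 best=224, r--
l=8 r=12: min(17,14)*4=56 best=224, r--
l=8 r=11: min(17,14)*3=42 best=224, r--
l=8 r=10: min(17,2)*2=4 best=224, r--
l=8 r=9: min(17,14)*1=14 best=224, r--

max area = 224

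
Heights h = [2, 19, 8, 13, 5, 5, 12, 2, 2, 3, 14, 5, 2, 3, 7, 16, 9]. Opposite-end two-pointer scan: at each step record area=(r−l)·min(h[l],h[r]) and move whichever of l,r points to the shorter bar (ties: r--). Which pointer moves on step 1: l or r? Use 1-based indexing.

[1,17] min(2,9)*16=32 best=32 * → l++

l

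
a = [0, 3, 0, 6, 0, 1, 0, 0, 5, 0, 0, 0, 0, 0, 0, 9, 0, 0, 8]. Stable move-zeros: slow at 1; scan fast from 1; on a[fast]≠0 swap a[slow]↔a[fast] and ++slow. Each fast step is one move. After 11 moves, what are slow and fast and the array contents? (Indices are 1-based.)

(s=1,f=1) a[fast]=0 → fast++
(s=1,f=2) a[fast]=3≠0 swap→a[1]=3 → slow++,fast++
(s=2,f=3) a[fast]=0 → fast++
(s=2,f=4) a[fast]=6≠0 swap→a[2]=6 → slow++,fast++
(s=3,f=5) a[fast]=0 → fast++
(s=3,f=6) a[fast]=1≠0 swap→a[3]=1 → slow++,fast++
(s=4,f=7) a[fast]=0 → fast++
(s=4,f=8) a[fast]=0 → fast++
(s=4,f=9) a[fast]=5≠0 swap→a[4]=5 → slow++,fast++
(s=5,f=10) a[fast]=0 → fast++
(s=5,f=11) a[fast]=0 → fast++

slow=5, fast=12, a=[3, 6, 1, 5, 0, 0, 0, 0, 0, 0, 0, 0, 0, 0, 0, 9, 0, 0, 8]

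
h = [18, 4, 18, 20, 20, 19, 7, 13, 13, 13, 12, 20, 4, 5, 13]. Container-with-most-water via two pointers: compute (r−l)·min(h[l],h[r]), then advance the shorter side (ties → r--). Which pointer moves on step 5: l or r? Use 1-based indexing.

l=1 r=15: min(18,13)*14=182 best=182 *, r--
l=1 r=14: min(18,5)*13=65 best=182, r--
l=1 r=13: min(18,4)*12=48 best=182, r--
l=1 r=12: min(18,20)*11=198 best=198 *, l++
l=2 r=12: min(4,20)*10=40 best=198, l++

l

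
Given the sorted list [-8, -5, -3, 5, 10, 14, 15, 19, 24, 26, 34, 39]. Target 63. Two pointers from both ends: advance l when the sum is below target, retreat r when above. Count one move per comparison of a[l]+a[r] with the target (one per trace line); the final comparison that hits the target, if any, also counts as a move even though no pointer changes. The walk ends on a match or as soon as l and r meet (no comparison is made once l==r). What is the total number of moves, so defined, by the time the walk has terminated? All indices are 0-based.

l=0 r=11: -8+39=31 <63, l++
l=1 r=11: -5+39=34 <63, l++
l=2 r=11: -3+39=36 <63, l++
l=3 r=11: 5+39=44 <63, l++
l=4 r=11: 10+39=49 <63, l++
l=5 r=11: 14+39=53 <63, l++
l=6 r=11: 15+39=54 <63, l++
l=7 r=11: 19+39=58 <63, l++
l=8 r=11: 24+39=63, found

9 moves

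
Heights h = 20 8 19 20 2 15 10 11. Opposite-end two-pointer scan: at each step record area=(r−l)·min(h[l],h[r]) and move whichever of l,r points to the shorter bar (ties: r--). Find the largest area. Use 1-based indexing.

l=1 r=8: min(20,11)*7=77 best=77 *, r--
l=1 r=7: min(20,10)*6=60 best=77, r--
l=1 r=6: min(20,15)*5=75 best=77, r--
l=1 r=5: min(20,2)*4=8 best=77, r--
l=1 r=4: min(20,20)*3=60 best=77, r--
l=1 r=3: min(20,19)*2=38 best=77, r--
l=1 r=2: min(20,8)*1=8 best=77, r--

max area = 77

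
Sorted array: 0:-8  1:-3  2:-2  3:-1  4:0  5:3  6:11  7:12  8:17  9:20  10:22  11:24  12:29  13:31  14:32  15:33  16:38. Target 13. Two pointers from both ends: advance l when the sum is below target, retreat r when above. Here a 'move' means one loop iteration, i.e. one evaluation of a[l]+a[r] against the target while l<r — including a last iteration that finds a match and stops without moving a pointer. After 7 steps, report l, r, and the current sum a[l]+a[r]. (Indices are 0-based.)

l=0, r=9, sum=12

l=0 r=16: -8+38=30 >13, r--
l=0 r=15: -8+33=25 >13, r--
l=0 r=14: -8+32=24 >13, r--
l=0 r=13: -8+31=23 >13, r--
l=0 r=12: -8+29=21 >13, r--
l=0 r=11: -8+24=16 >13, r--
l=0 r=10: -8+22=14 >13, r--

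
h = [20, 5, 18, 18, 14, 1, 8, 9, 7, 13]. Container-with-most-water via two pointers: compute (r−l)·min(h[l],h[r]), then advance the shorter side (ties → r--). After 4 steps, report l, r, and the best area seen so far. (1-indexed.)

l=1 r=10: min(20,13)*9=117 best=117 *, r--
l=1 r=9: min(20,7)*8=56 best=117, r--
l=1 r=8: min(20,9)*7=63 best=117, r--
l=1 r=7: min(20,8)*6=48 best=117, r--

l=1, r=6, best area=117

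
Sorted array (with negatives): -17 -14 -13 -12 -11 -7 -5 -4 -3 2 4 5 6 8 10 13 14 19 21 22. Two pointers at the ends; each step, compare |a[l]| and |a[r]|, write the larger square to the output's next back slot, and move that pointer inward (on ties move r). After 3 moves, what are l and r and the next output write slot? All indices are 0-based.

[0,19] |-17|<=|22| out[19]=484 → r--
[0,18] |-17|<=|21| out[18]=441 → r--
[0,17] |-17|<=|19| out[17]=361 → r--

l=0, r=16, next write slot=16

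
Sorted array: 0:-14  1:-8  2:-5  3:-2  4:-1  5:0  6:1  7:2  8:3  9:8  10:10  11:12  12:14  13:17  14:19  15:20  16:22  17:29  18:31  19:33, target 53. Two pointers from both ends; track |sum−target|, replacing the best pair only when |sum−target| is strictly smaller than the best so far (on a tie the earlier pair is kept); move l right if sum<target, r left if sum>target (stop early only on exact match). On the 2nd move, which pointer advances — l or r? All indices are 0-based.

l=0 r=19: -14+33=19 d=34 *, l++
l=1 r=19: -8+33=25 d=28 *, l++

l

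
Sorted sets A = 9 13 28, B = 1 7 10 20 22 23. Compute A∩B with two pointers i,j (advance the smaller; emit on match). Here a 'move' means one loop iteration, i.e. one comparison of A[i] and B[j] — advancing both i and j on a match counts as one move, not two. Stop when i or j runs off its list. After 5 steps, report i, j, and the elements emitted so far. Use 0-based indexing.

i=2, j=3, emitted=[]

[i=0,j=0] 9>1 → j++
[i=0,j=1] 9>7 → j++
[i=0,j=2] 9<10 → i++
[i=1,j=2] 13>10 → j++
[i=1,j=3] 13<20 → i++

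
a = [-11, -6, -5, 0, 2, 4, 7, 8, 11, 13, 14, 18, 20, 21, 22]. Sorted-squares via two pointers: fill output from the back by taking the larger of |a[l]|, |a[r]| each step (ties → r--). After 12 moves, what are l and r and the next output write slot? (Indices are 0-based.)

[0,14] |-11|<=|22| out[14]=484 → r--
[0,13] |-11|<=|21| out[13]=441 → r--
[0,12] |-11|<=|20| out[12]=400 → r--
[0,11] |-11|<=|18| out[11]=324 → r--
[0,10] |-11|<=|14| out[10]=196 → r--
[0,9] |-11|<=|13| out[9]=169 → r--
[0,8] |-11|<=|11| out[8]=121 → r--
[0,7] |-11|>|8| out[7]=121 → l++
[1,7] |-6|<=|8| out[6]=64 → r--
[1,6] |-6|<=|7| out[5]=49 → r--
[1,5] |-6|>|4| out[4]=36 → l++
[2,5] |-5|>|4| out[3]=25 → l++

l=3, r=5, next write slot=2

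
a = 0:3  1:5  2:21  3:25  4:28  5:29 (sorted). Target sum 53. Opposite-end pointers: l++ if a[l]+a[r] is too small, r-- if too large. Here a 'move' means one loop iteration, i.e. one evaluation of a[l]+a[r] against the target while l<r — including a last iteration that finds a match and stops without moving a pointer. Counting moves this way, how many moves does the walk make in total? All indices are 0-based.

5 moves

[0,5] 3+29=32 <53 → l++
[1,5] 5+29=34 <53 → l++
[2,5] 21+29=50 <53 → l++
[3,5] 25+29=54 >53 → r--
[3,4] 25+28=53 → found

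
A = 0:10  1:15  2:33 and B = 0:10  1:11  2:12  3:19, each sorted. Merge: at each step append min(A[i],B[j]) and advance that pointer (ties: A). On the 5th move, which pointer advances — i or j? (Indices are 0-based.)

i

[i=0,j=0] A[i]=10<=B[j]=10 take 10 → i++
[i=1,j=0] A[i]=15>B[j]=10 take 10 → j++
[i=1,j=1] A[i]=15>B[j]=11 take 11 → j++
[i=1,j=2] A[i]=15>B[j]=12 take 12 → j++
[i=1,j=3] A[i]=15<=B[j]=19 take 15 → i++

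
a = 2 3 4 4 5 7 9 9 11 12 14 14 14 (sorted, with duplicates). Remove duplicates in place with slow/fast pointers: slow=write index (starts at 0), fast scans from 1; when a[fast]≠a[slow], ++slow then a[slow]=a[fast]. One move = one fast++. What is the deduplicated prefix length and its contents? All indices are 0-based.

slow=0 fast=1: a[fast]=3≠a[slow]=2 write a[1]=3, slow++,fast++
slow=1 fast=2: a[fast]=4≠a[slow]=3 write a[2]=4, slow++,fast++
slow=2 fast=3: a[fast]=4=a[slow] dup, fast++
slow=2 fast=4: a[fast]=5≠a[slow]=4 write a[3]=5, slow++,fast++
slow=3 fast=5: a[fast]=7≠a[slow]=5 write a[4]=7, slow++,fast++
slow=4 fast=6: a[fast]=9≠a[slow]=7 write a[5]=9, slow++,fast++
slow=5 fast=7: a[fast]=9=a[slow] dup, fast++
slow=5 fast=8: a[fast]=11≠a[slow]=9 write a[6]=11, slow++,fast++
slow=6 fast=9: a[fast]=12≠a[slow]=11 write a[7]=12, slow++,fast++
slow=7 fast=10: a[fast]=14≠a[slow]=12 write a[8]=14, slow++,fast++
slow=8 fast=11: a[fast]=14=a[slow] dup, fast++
slow=8 fast=12: a[fast]=14=a[slow] dup, fast++

length 9; prefix = [2, 3, 4, 5, 7, 9, 11, 12, 14]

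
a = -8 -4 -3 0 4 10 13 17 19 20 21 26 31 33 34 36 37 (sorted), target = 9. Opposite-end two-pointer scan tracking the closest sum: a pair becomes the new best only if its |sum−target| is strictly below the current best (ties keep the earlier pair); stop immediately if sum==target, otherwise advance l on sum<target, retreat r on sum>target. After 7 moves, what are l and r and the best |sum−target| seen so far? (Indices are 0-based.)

l=0, r=9, best |Δ|=4

l=0 r=16: -8+37=29 d=20 *, r--
l=0 r=15: -8+36=28 d=19 *, r--
l=0 r=14: -8+34=26 d=17 *, r--
l=0 r=13: -8+33=25 d=16 *, r--
l=0 r=12: -8+31=23 d=14 *, r--
l=0 r=11: -8+26=18 d=9 *, r--
l=0 r=10: -8+21=13 d=4 *, r--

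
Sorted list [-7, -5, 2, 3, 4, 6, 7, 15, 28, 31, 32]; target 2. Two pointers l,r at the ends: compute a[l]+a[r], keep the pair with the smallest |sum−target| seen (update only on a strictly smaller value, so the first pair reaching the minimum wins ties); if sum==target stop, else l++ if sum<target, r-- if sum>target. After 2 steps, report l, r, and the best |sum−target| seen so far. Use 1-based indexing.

l=1 r=11: -7+32=25 d=23 *, r--
l=1 r=10: -7+31=24 d=22 *, r--

l=1, r=9, best |Δ|=22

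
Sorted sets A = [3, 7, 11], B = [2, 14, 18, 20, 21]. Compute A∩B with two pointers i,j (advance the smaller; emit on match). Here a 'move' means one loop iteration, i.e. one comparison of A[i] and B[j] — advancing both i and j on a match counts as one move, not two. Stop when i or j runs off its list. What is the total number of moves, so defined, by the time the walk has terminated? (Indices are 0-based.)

4 moves

[i=0,j=0] 3>2 → j++
[i=0,j=1] 3<14 → i++
[i=1,j=1] 7<14 → i++
[i=2,j=1] 11<14 → i++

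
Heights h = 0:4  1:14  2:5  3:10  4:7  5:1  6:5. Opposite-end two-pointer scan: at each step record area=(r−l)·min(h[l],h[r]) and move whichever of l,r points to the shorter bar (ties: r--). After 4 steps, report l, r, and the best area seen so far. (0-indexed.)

l=1, r=3, best area=25

l=0 r=6: min(4,5)*6=24 best=24 *, l++
l=1 r=6: min(14,5)*5=25 best=25 *, r--
l=1 r=5: min(14,1)*4=4 best=25, r--
l=1 r=4: min(14,7)*3=21 best=25, r--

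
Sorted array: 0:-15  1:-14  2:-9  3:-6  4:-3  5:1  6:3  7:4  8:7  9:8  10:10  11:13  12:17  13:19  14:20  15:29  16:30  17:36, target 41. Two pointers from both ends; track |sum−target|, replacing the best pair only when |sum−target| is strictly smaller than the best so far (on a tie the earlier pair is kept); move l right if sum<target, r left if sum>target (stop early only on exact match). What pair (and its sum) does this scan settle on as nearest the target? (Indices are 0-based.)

pair (4, 36) with sum 40 (|Δ|=1)

[0,17] -15+36=21 d=20 * → l++
[1,17] -14+36=22 d=19 * → l++
[2,17] -9+36=27 d=14 * → l++
[3,17] -6+36=30 d=11 * → l++
[4,17] -3+36=33 d=8 * → l++
[5,17] 1+36=37 d=4 * → l++
[6,17] 3+36=39 d=2 * → l++
[7,17] 4+36=40 d=1 * → l++
[8,17] 7+36=43 d=2 → r--
[8,16] 7+30=37 d=4 → l++
[9,16] 8+30=38 d=3 → l++
[10,16] 10+30=40 d=1 → l++
[11,16] 13+30=43 d=2 → r--
[11,15] 13+29=42 d=1 → r--
[11,14] 13+20=33 d=8 → l++
[12,14] 17+20=37 d=4 → l++
[13,14] 19+20=39 d=2 → l++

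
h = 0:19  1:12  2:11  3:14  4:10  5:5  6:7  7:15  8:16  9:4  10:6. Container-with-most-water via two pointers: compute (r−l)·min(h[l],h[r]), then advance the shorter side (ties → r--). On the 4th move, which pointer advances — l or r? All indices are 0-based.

r

[0,10] min(19,6)*10=60 best=60 * → r--
[0,9] min(19,4)*9=36 best=60 → r--
[0,8] min(19,16)*8=128 best=128 * → r--
[0,7] min(19,15)*7=105 best=128 → r--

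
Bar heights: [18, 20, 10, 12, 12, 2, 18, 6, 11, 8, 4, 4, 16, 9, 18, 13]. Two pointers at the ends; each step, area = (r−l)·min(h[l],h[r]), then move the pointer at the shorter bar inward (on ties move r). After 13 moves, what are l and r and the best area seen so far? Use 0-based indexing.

[0,15] min(18,13)*15=195 best=195 * → r--
[0,14] min(18,18)*14=252 best=252 * → r--
[0,13] min(18,9)*13=117 best=252 → r--
[0,12] min(18,16)*12=192 best=252 → r--
[0,11] min(18,4)*11=44 best=252 → r--
[0,10] min(18,4)*10=40 best=252 → r--
[0,9] min(18,8)*9=72 best=252 → r--
[0,8] min(18,11)*8=88 best=252 → r--
[0,7] min(18,6)*7=42 best=252 → r--
[0,6] min(18,18)*6=108 best=252 → r--
[0,5] min(18,2)*5=10 best=252 → r--
[0,4] min(18,12)*4=48 best=252 → r--
[0,3] min(18,12)*3=36 best=252 → r--

l=0, r=2, best area=252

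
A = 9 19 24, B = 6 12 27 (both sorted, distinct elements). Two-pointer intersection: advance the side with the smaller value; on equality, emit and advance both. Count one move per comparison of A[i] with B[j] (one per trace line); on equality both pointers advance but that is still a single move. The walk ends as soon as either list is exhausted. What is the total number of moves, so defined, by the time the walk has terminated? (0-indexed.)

[i=0,j=0] 9>6 → j++
[i=0,j=1] 9<12 → i++
[i=1,j=1] 19>12 → j++
[i=1,j=2] 19<27 → i++
[i=2,j=2] 24<27 → i++

5 moves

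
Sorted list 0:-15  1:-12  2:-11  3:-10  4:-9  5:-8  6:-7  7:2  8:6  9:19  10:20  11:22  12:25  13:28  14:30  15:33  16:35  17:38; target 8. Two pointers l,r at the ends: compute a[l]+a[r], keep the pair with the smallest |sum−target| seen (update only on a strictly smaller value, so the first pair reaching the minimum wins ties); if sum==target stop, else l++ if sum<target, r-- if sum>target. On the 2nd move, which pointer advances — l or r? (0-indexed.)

r

[0,17] -15+38=23 d=15 * → r--
[0,16] -15+35=20 d=12 * → r--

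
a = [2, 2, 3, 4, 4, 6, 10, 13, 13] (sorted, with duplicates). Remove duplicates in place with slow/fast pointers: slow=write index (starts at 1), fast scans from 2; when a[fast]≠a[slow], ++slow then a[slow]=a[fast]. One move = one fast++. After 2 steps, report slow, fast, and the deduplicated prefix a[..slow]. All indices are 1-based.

slow=1 fast=2: a[fast]=2=a[slow] dup, fast++
slow=1 fast=3: a[fast]=3≠a[slow]=2 write a[2]=3, slow++,fast++

slow=2, fast=4, prefix=[2, 3]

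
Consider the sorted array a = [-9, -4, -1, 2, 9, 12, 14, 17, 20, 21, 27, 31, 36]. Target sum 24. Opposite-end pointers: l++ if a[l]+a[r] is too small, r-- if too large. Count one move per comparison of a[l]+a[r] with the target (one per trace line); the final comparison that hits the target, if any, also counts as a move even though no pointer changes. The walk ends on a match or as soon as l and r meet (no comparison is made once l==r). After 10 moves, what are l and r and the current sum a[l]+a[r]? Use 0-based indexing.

l=4, r=6, sum=23

[0,12] -9+36=27 >24 → r--
[0,11] -9+31=22 <24 → l++
[1,11] -4+31=27 >24 → r--
[1,10] -4+27=23 <24 → l++
[2,10] -1+27=26 >24 → r--
[2,9] -1+21=20 <24 → l++
[3,9] 2+21=23 <24 → l++
[4,9] 9+21=30 >24 → r--
[4,8] 9+20=29 >24 → r--
[4,7] 9+17=26 >24 → r--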